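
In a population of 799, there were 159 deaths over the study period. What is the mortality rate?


Mortality rate = 159 / 799 = 0.198999 ≈ 0.1990

0.1990


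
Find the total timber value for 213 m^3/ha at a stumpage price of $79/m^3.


Value = 213 * 79 = $16827/ha

$16827/ha


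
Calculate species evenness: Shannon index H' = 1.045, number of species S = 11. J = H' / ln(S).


ln(11) = 2.39790
J = H' / ln(S) = 1.045 / 2.39790 = 0.435798 ≈ 0.4358

0.4358


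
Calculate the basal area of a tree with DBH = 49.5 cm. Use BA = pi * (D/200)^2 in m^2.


D/200 = 49.5/200 = 0.2475 m
(D/200)^2 = 0.2475^2 = 0.06125625
BA = 3.141593 * 0.06125625 = 0.192442 ≈ 0.1924 m^2

0.1924 m^2


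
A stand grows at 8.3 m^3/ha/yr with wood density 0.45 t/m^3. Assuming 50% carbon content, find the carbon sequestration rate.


C = 8.3 * 0.45 * 0.5 = 1.8675 ≈ 1.87 t C/ha/yr

1.87 t C/ha/yr


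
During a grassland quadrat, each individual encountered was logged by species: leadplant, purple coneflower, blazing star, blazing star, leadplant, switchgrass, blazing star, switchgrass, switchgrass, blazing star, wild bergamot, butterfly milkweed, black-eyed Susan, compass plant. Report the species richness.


Total individuals logged = 14
Distinct species (count of individuals): leadplant (2), purple coneflower (1), blazing star (4), switchgrass (3), wild bergamot (1), butterfly milkweed (1), black-eyed Susan (1), compass plant (1)
Species richness = number of distinct species = 8

8


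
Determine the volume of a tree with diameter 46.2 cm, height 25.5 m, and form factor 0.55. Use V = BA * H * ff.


(D/200)^2 = (46.2/200)^2 = 0.231^2 = 0.053361
BA = 3.141593 * 0.053361 = 0.167639 m^2
V = 0.167639 * 25.5 * 0.55 = 2.35114 ≈ 2.351 m^3

2.351 m^3


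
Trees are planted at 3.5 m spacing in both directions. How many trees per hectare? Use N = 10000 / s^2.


N = 10000 / 3.5^2 = 10000 / 12.25 = 816.327 ≈ 816 trees/ha

816 trees/ha


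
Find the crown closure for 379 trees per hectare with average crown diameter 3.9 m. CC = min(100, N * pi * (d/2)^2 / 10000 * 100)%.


(d/2)^2 = (3.9/2)^2 = 1.95^2 = 3.8025
Crown area = 3.141593 * 3.8025 = 11.9459 m^2
N * area / 10000 * 100 = 379 * 11.9459 / 10000 * 100 = 45.2750
CC = min(100, 45.2750) = 45.2750 ≈ 45.3%

45.3%


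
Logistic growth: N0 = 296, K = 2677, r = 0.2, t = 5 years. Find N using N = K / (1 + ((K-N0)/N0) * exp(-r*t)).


(K - N0)/N0 = (2677 - 296)/296 = 2381/296 = 8.04392
r*t = 0.2 * 5 = 1; exp(-1) = 0.367879
8.04392 * 0.367879 = 2.95919
1 + 2.95919 = 3.95919
N = 2677 / 3.95919 = 676.148 ≈ 676

676


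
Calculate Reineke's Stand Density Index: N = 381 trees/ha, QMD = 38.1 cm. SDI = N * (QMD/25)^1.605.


QMD/25 = 38.1/25 = 1.524
(1.524)^1.605 = exp(1.605 * ln(1.524)) = exp(1.605 * 0.421338) = exp(0.676247) = 1.96648
SDI = 381 * 1.96648 = 749.229 ≈ 749

749


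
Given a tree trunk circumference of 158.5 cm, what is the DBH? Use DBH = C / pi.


DBH = C / pi = 158.5 / 3.141593 = 50.4521 ≈ 50.45 cm

50.45 cm


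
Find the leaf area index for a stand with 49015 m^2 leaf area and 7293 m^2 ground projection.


LAI = 49015 / 7293 = 6.7208 ≈ 6.72

6.72


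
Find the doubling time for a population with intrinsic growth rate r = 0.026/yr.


td = ln(2) / 0.026 = 0.693147 / 0.026 = 26.6595 ≈ 26.7 years

26.7 years


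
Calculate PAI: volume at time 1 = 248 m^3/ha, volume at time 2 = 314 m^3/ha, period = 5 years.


PAI = (V2 - V1) / period = (314 - 248) / 5 = 66 / 5 = 13.20 m^3/ha/yr

13.20 m^3/ha/yr


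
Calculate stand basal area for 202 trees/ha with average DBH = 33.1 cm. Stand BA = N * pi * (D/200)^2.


(D/200)^2 = (33.1/200)^2 = 0.1655^2 = 0.02739025
Individual BA = 3.141593 * 0.02739025 = 0.0860490 m^2
Stand BA = 202 * 0.0860490 = 17.3819 ≈ 17.38 m^2/ha

17.38 m^2/ha


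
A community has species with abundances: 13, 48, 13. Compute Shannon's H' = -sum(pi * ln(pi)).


Total N = 13 + 48 + 13 = 74
Per-species terms:
  p = 13/74 = 0.175676; ln(p) = -1.739114; p*ln(p) = 0.175676 * (-1.739114) = -0.305521
  p = 48/74 = 0.648649; ln(p) = -0.432864; p*ln(p) = 0.648649 * (-0.432864) = -0.280777
  p = 13/74 = 0.175676; ln(p) = -1.739114; p*ln(p) = 0.175676 * (-1.739114) = -0.305521
sum(p*ln(p)) = (-0.305521) + (-0.280777) + (-0.305521) = -0.891819
H' = -(-0.891819) = 0.891819 ≈ 0.8918

0.8918


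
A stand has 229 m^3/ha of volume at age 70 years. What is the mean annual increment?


MAI = 229 / 70 = 3.2714 ≈ 3.27 m^3/ha/yr

3.27 m^3/ha/yr


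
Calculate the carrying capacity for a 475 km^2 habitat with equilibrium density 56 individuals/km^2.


K = 56 * 475 = 26600 individuals

26600 individuals


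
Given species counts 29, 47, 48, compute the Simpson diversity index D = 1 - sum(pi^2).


Total N = 29 + 47 + 48 = 124
Per-species terms:
  p = 29/124 = 0.233871; p^2 = 0.233871^2 = 0.054696
  p = 47/124 = 0.379032; p^2 = 0.379032^2 = 0.143665
  p = 48/124 = 0.387097; p^2 = 0.387097^2 = 0.149844
sum(p^2) = 0.054696 + 0.143665 + 0.149844 = 0.348205
D = 1 - 0.348205 = 0.651795 ≈ 0.6518

0.6518


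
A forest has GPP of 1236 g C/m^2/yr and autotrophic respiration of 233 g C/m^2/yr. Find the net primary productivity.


NPP = GPP - Ra = 1236 - 233 = 1003 g C/m^2/yr

1003 g C/m^2/yr


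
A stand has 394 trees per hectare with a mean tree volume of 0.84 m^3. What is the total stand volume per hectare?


V_stand = 394 * 0.84 = 330.96 ≈ 331.0 m^3/ha

331.0 m^3/ha


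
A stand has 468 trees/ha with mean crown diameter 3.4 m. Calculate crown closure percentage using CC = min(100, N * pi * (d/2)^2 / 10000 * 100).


(d/2)^2 = (3.4/2)^2 = 1.7^2 = 2.89
Crown area = 3.141593 * 2.89 = 9.07920 m^2
N * area / 10000 * 100 = 468 * 9.07920 / 10000 * 100 = 42.4907
CC = min(100, 42.4907) = 42.4907 ≈ 42.5%

42.5%


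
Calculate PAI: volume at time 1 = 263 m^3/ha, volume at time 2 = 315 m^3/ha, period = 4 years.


PAI = (V2 - V1) / period = (315 - 263) / 4 = 52 / 4 = 13.00 m^3/ha/yr

13.00 m^3/ha/yr


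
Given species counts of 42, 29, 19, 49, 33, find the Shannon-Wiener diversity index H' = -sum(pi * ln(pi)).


Total N = 42 + 29 + 19 + 49 + 33 = 172
Per-species terms:
  p = 42/172 = 0.244186; ln(p) = -1.409825; p*ln(p) = 0.244186 * (-1.409825) = -0.344260
  p = 29/172 = 0.168605; ln(p) = -1.780197; p*ln(p) = 0.168605 * (-1.780197) = -0.300150
  p = 19/172 = 0.110465; ln(p) = -2.203057; p*ln(p) = 0.110465 * (-2.203057) = -0.243361
  p = 49/172 = 0.284884; ln(p) = -1.255673; p*ln(p) = 0.284884 * (-1.255673) = -0.357721
  p = 33/172 = 0.191860; ln(p) = -1.650989; p*ln(p) = 0.191860 * (-1.650989) = -0.316759
sum(p*ln(p)) = (-0.344260) + (-0.300150) + (-0.243361) + (-0.357721) + (-0.316759) = -1.562251
H' = -(-1.562251) = 1.562251 ≈ 1.5623

1.5623


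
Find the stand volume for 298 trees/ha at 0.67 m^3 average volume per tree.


V_stand = 298 * 0.67 = 199.66 ≈ 199.7 m^3/ha

199.7 m^3/ha


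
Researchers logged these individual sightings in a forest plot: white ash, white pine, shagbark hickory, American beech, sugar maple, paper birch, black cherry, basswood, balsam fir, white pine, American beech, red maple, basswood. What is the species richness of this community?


Total individuals logged = 13
Distinct species (count of individuals): white ash (1), white pine (2), shagbark hickory (1), American beech (2), sugar maple (1), paper birch (1), black cherry (1), basswood (2), balsam fir (1), red maple (1)
Species richness = number of distinct species = 10

10


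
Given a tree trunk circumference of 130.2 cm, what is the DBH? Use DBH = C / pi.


DBH = C / pi = 130.2 / 3.141593 = 41.4439 ≈ 41.44 cm

41.44 cm


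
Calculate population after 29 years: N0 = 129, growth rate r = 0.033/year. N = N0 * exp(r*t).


r*t = 0.033 * 29 = 0.957
exp(0.957) = 2.60387
N = 129 * 2.60387 = 335.899 ≈ 336

336


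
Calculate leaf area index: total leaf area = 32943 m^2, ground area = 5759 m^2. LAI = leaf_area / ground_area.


LAI = 32943 / 5759 = 5.7203 ≈ 5.72

5.72


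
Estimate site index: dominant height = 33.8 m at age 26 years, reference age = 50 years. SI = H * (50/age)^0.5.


50/26 = 1.92308
(1.92308)^0.5 = 1.38675
SI = 33.8 * 1.38675 = 46.8722 ≈ 46.9 m

46.9 m


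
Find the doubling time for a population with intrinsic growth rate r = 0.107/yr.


td = ln(2) / 0.107 = 0.693147 / 0.107 = 6.47801 ≈ 6.5 years

6.5 years


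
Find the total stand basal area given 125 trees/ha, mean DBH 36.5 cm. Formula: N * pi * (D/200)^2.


(D/200)^2 = (36.5/200)^2 = 0.1825^2 = 0.03330625
Individual BA = 3.141593 * 0.03330625 = 0.104635 m^2
Stand BA = 125 * 0.104635 = 13.0794 ≈ 13.08 m^2/ha

13.08 m^2/ha


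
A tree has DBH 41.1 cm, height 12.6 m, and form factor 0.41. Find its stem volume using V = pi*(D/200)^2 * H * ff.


(D/200)^2 = (41.1/200)^2 = 0.2055^2 = 0.04223025
BA = 3.141593 * 0.04223025 = 0.132670 m^2
V = 0.132670 * 12.6 * 0.41 = 0.685373 ≈ 0.685 m^3

0.685 m^3


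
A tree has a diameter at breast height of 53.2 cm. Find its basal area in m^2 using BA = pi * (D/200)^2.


D/200 = 53.2/200 = 0.266 m
(D/200)^2 = 0.266^2 = 0.070756
BA = 3.141593 * 0.070756 = 0.222287 ≈ 0.2223 m^2

0.2223 m^2


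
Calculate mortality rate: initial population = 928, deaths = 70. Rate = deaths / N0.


Mortality rate = 70 / 928 = 0.075431 ≈ 0.0754

0.0754


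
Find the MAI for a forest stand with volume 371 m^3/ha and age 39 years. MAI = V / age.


MAI = 371 / 39 = 9.5128 ≈ 9.51 m^3/ha/yr

9.51 m^3/ha/yr


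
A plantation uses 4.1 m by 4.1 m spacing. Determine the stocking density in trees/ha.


N = 10000 / 4.1^2 = 10000 / 16.81 = 594.884 ≈ 595 trees/ha

595 trees/ha


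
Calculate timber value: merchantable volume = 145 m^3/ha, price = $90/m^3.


Value = 145 * 90 = $13050/ha

$13050/ha


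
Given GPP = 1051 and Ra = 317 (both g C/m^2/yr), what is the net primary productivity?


NPP = GPP - Ra = 1051 - 317 = 734 g C/m^2/yr

734 g C/m^2/yr


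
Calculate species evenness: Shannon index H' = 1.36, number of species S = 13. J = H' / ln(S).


ln(13) = 2.56495
J = H' / ln(S) = 1.36 / 2.56495 = 0.530225 ≈ 0.5302

0.5302


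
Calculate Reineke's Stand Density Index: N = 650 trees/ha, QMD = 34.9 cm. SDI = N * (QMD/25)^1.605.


QMD/25 = 34.9/25 = 1.396
(1.396)^1.605 = exp(1.605 * ln(1.396)) = exp(1.605 * 0.333611) = exp(0.535446) = 1.70821
SDI = 650 * 1.70821 = 1110.34 ≈ 1110

1110


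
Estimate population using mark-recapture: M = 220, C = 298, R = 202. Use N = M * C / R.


N = M * C / R = 220 * 298 / 202 = 65560 / 202 = 324.55 ≈ 325

325 individuals


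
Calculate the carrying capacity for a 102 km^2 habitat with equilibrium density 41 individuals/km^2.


K = 41 * 102 = 4182 individuals

4182 individuals


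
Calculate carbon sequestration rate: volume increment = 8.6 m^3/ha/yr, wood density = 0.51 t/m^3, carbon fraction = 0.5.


C = 8.6 * 0.51 * 0.5 = 2.193 ≈ 2.19 t C/ha/yr

2.19 t C/ha/yr


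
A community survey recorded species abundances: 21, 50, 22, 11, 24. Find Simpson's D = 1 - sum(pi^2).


Total N = 21 + 50 + 22 + 11 + 24 = 128
Per-species terms:
  p = 21/128 = 0.164063; p^2 = 0.164063^2 = 0.026917
  p = 50/128 = 0.390625; p^2 = 0.390625^2 = 0.152588
  p = 22/128 = 0.171875; p^2 = 0.171875^2 = 0.029541
  p = 11/128 = 0.085938; p^2 = 0.085938^2 = 0.007385
  p = 24/128 = 0.187500; p^2 = 0.187500^2 = 0.035156
sum(p^2) = 0.026917 + 0.152588 + 0.029541 + 0.007385 + 0.035156 = 0.251587
D = 1 - 0.251587 = 0.748413 ≈ 0.7484

0.7484


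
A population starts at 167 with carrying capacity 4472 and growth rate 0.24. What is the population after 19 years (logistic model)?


(K - N0)/N0 = (4472 - 167)/167 = 4305/167 = 25.7784
r*t = 0.24 * 19 = 4.56; exp(-4.56) = 0.0104621
25.7784 * 0.0104621 = 0.269696
1 + 0.269696 = 1.26970
N = 4472 / 1.26970 = 3522.09 ≈ 3522

3522


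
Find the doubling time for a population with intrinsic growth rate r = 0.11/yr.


td = ln(2) / 0.11 = 0.693147 / 0.11 = 6.30134 ≈ 6.3 years

6.3 years


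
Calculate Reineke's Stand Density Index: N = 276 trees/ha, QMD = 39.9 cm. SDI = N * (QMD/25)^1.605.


QMD/25 = 39.9/25 = 1.596
(1.596)^1.605 = exp(1.605 * ln(1.596)) = exp(1.605 * 0.467500) = exp(0.750338) = 2.11772
SDI = 276 * 2.11772 = 584.491 ≈ 584

584


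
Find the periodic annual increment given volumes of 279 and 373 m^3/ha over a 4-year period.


PAI = (V2 - V1) / period = (373 - 279) / 4 = 94 / 4 = 23.50 m^3/ha/yr

23.50 m^3/ha/yr


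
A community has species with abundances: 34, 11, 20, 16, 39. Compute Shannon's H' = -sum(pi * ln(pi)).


Total N = 34 + 11 + 20 + 16 + 39 = 120
Per-species terms:
  p = 34/120 = 0.283333; ln(p) = -1.261132; p*ln(p) = 0.283333 * (-1.261132) = -0.357320
  p = 11/120 = 0.091667; ln(p) = -2.389593; p*ln(p) = 0.091667 * (-2.389593) = -0.219047
  p = 20/120 = 0.166667; ln(p) = -1.791757; p*ln(p) = 0.166667 * (-1.791757) = -0.298627
  p = 16/120 = 0.133333; ln(p) = -2.014906; p*ln(p) = 0.133333 * (-2.014906) = -0.268653
  p = 39/120 = 0.325000; ln(p) = -1.123930; p*ln(p) = 0.325000 * (-1.123930) = -0.365277
sum(p*ln(p)) = (-0.357320) + (-0.219047) + (-0.298627) + (-0.268653) + (-0.365277) = -1.508924
H' = -(-1.508924) = 1.508924 ≈ 1.5089

1.5089


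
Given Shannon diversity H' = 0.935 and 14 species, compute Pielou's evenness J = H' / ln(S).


ln(14) = 2.63906
J = H' / ln(S) = 0.935 / 2.63906 = 0.354293 ≈ 0.3543

0.3543


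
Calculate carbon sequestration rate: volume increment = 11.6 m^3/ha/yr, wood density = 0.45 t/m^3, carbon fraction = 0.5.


C = 11.6 * 0.45 * 0.5 = 2.61 t C/ha/yr

2.61 t C/ha/yr


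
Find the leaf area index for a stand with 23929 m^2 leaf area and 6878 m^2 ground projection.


LAI = 23929 / 6878 = 3.4791 ≈ 3.48

3.48


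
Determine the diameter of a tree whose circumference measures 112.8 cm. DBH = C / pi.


DBH = C / pi = 112.8 / 3.141593 = 35.9054 ≈ 35.91 cm

35.91 cm


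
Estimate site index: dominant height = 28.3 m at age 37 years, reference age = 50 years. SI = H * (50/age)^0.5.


50/37 = 1.35135
(1.35135)^0.5 = 1.16248
SI = 28.3 * 1.16248 = 32.8982 ≈ 32.9 m

32.9 m


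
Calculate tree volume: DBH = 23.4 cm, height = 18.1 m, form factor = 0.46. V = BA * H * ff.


(D/200)^2 = (23.4/200)^2 = 0.117^2 = 0.013689
BA = 3.141593 * 0.013689 = 0.0430053 m^2
V = 0.0430053 * 18.1 * 0.46 = 0.358062 ≈ 0.358 m^3

0.358 m^3


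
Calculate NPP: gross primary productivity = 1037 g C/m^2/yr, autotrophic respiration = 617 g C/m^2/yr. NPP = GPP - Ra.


NPP = GPP - Ra = 1037 - 617 = 420 g C/m^2/yr

420 g C/m^2/yr


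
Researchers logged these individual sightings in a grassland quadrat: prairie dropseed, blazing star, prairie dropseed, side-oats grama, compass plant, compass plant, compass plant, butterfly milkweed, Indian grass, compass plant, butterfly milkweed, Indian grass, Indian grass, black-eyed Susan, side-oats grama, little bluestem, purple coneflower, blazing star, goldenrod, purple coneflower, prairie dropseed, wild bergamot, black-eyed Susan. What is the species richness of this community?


Total individuals logged = 23
Distinct species (count of individuals): prairie dropseed (3), blazing star (2), side-oats grama (2), compass plant (4), butterfly milkweed (2), Indian grass (3), black-eyed Susan (2), little bluestem (1), purple coneflower (2), goldenrod (1), wild bergamot (1)
Species richness = number of distinct species = 11

11


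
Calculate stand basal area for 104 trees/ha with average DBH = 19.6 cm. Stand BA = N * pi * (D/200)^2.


(D/200)^2 = (19.6/200)^2 = 0.098^2 = 0.009604
Individual BA = 3.141593 * 0.009604 = 0.0301719 m^2
Stand BA = 104 * 0.0301719 = 3.13788 ≈ 3.14 m^2/ha

3.14 m^2/ha


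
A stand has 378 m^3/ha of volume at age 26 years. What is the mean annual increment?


MAI = 378 / 26 = 14.5385 ≈ 14.54 m^3/ha/yr

14.54 m^3/ha/yr


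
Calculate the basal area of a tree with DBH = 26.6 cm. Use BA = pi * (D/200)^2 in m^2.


D/200 = 26.6/200 = 0.133 m
(D/200)^2 = 0.133^2 = 0.017689
BA = 3.141593 * 0.017689 = 0.0555716 ≈ 0.0556 m^2

0.0556 m^2


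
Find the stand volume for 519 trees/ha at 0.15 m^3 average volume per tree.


V_stand = 519 * 0.15 = 77.85 ≈ 77.9 m^3/ha

77.9 m^3/ha


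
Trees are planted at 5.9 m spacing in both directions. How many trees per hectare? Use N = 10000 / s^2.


N = 10000 / 5.9^2 = 10000 / 34.81 = 287.274 ≈ 287 trees/ha

287 trees/ha


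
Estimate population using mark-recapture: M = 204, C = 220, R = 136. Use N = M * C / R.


N = M * C / R = 204 * 220 / 136 = 44880 / 136 = 330

330 individuals


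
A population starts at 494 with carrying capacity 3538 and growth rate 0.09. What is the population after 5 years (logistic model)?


(K - N0)/N0 = (3538 - 494)/494 = 3044/494 = 6.16194
r*t = 0.09 * 5 = 0.45; exp(-0.45) = 0.637628
6.16194 * 0.637628 = 3.92903
1 + 3.92903 = 4.92903
N = 3538 / 4.92903 = 717.788 ≈ 718

718


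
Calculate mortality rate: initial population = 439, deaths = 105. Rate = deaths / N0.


Mortality rate = 105 / 439 = 0.239180 ≈ 0.2392

0.2392


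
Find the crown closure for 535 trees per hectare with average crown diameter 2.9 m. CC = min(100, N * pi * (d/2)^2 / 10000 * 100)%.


(d/2)^2 = (2.9/2)^2 = 1.45^2 = 2.1025
Crown area = 3.141593 * 2.1025 = 6.60520 m^2
N * area / 10000 * 100 = 535 * 6.60520 / 10000 * 100 = 35.3378
CC = min(100, 35.3378) = 35.3378 ≈ 35.3%

35.3%


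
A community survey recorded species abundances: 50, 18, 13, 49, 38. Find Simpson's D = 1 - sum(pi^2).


Total N = 50 + 18 + 13 + 49 + 38 = 168
Per-species terms:
  p = 50/168 = 0.297619; p^2 = 0.297619^2 = 0.088577
  p = 18/168 = 0.107143; p^2 = 0.107143^2 = 0.011480
  p = 13/168 = 0.077381; p^2 = 0.077381^2 = 0.005988
  p = 49/168 = 0.291667; p^2 = 0.291667^2 = 0.085070
  p = 38/168 = 0.226190; p^2 = 0.226190^2 = 0.051162
sum(p^2) = 0.088577 + 0.011480 + 0.005988 + 0.085070 + 0.051162 = 0.242277
D = 1 - 0.242277 = 0.757723 ≈ 0.7577

0.7577


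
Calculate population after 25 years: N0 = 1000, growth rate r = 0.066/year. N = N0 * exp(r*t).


r*t = 0.066 * 25 = 1.65
exp(1.65) = 5.20698
N = 1000 * 5.20698 = 5206.98 ≈ 5207

5207


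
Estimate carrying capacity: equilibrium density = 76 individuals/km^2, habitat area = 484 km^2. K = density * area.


K = 76 * 484 = 36784 individuals

36784 individuals


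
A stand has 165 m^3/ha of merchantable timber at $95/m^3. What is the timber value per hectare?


Value = 165 * 95 = $15675/ha

$15675/ha


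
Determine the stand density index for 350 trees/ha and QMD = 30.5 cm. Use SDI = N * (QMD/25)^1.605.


QMD/25 = 30.5/25 = 1.22
(1.22)^1.605 = exp(1.605 * ln(1.22)) = exp(1.605 * 0.198851) = exp(0.319156) = 1.37597
SDI = 350 * 1.37597 = 481.590 ≈ 482

482


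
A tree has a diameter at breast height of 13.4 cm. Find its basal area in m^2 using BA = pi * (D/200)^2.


D/200 = 13.4/200 = 0.067 m
(D/200)^2 = 0.067^2 = 0.004489
BA = 3.141593 * 0.004489 = 0.0141026 ≈ 0.0141 m^2

0.0141 m^2


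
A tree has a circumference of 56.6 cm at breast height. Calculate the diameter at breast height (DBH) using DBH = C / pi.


DBH = C / pi = 56.6 / 3.141593 = 18.0163 ≈ 18.02 cm

18.02 cm


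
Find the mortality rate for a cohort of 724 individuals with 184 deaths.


Mortality rate = 184 / 724 = 0.254144 ≈ 0.2541

0.2541


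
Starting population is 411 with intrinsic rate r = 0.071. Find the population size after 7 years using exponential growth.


r*t = 0.071 * 7 = 0.497
exp(0.497) = 1.64378
N = 411 * 1.64378 = 675.594 ≈ 676

676


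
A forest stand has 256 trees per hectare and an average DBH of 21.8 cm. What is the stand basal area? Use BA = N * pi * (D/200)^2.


(D/200)^2 = (21.8/200)^2 = 0.109^2 = 0.011881
Individual BA = 3.141593 * 0.011881 = 0.0373253 m^2
Stand BA = 256 * 0.0373253 = 9.55528 ≈ 9.56 m^2/ha

9.56 m^2/ha


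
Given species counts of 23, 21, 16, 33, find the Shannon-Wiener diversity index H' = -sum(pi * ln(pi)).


Total N = 23 + 21 + 16 + 33 = 93
Per-species terms:
  p = 23/93 = 0.247312; ln(p) = -1.397105; p*ln(p) = 0.247312 * (-1.397105) = -0.345521
  p = 21/93 = 0.225806; ln(p) = -1.488079; p*ln(p) = 0.225806 * (-1.488079) = -0.336017
  p = 16/93 = 0.172043; ln(p) = -1.760011; p*ln(p) = 0.172043 * (-1.760011) = -0.302798
  p = 33/93 = 0.354839; ln(p) = -1.036091; p*ln(p) = 0.354839 * (-1.036091) = -0.367645
sum(p*ln(p)) = (-0.345521) + (-0.336017) + (-0.302798) + (-0.367645) = -1.351981
H' = -(-1.351981) = 1.351981 ≈ 1.3520

1.3520


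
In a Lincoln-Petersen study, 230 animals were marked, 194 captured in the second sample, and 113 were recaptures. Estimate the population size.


N = M * C / R = 230 * 194 / 113 = 44620 / 113 = 394.87 ≈ 395

395 individuals


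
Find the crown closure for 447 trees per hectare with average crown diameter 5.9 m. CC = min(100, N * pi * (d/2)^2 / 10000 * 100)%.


(d/2)^2 = (5.9/2)^2 = 2.95^2 = 8.7025
Crown area = 3.141593 * 8.7025 = 27.3397 m^2
N * area / 10000 * 100 = 447 * 27.3397 / 10000 * 100 = 122.208
CC = min(100, 122.208) = 100%

100%


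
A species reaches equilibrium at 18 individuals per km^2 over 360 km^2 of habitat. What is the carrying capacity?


K = 18 * 360 = 6480 individuals

6480 individuals


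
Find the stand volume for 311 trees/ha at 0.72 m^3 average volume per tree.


V_stand = 311 * 0.72 = 223.92 ≈ 223.9 m^3/ha

223.9 m^3/ha


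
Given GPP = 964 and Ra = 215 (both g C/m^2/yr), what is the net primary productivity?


NPP = GPP - Ra = 964 - 215 = 749 g C/m^2/yr

749 g C/m^2/yr


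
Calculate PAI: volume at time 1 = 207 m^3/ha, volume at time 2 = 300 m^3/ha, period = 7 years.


PAI = (V2 - V1) / period = (300 - 207) / 7 = 93 / 7 = 13.2857 ≈ 13.29 m^3/ha/yr

13.29 m^3/ha/yr


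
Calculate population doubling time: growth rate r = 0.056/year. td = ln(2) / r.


td = ln(2) / 0.056 = 0.693147 / 0.056 = 12.3776 ≈ 12.4 years

12.4 years


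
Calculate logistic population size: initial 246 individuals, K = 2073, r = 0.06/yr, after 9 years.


(K - N0)/N0 = (2073 - 246)/246 = 1827/246 = 7.42683
r*t = 0.06 * 9 = 0.54; exp(-0.54) = 0.582748
7.42683 * 0.582748 = 4.32797
1 + 4.32797 = 5.32797
N = 2073 / 5.32797 = 389.079 ≈ 389

389


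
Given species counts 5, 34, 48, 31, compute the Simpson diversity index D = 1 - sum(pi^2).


Total N = 5 + 34 + 48 + 31 = 118
Per-species terms:
  p = 5/118 = 0.042373; p^2 = 0.042373^2 = 0.001795
  p = 34/118 = 0.288136; p^2 = 0.288136^2 = 0.083022
  p = 48/118 = 0.406780; p^2 = 0.406780^2 = 0.165470
  p = 31/118 = 0.262712; p^2 = 0.262712^2 = 0.069018
sum(p^2) = 0.001795 + 0.083022 + 0.165470 + 0.069018 = 0.319305
D = 1 - 0.319305 = 0.680695 ≈ 0.6807

0.6807


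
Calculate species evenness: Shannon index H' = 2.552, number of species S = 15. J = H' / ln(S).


ln(15) = 2.70805
J = H' / ln(S) = 2.552 / 2.70805 = 0.942376 ≈ 0.9424

0.9424


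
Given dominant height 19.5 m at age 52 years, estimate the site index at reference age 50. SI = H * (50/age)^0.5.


50/52 = 0.961538
(0.961538)^0.5 = 0.980580
SI = 19.5 * 0.980580 = 19.1213 ≈ 19.1 m

19.1 m


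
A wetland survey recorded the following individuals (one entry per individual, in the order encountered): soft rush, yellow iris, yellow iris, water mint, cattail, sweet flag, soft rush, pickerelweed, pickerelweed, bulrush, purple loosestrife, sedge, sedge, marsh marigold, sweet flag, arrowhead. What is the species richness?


Total individuals logged = 16
Distinct species (count of individuals): soft rush (2), yellow iris (2), water mint (1), cattail (1), sweet flag (2), pickerelweed (2), bulrush (1), purple loosestrife (1), sedge (2), marsh marigold (1), arrowhead (1)
Species richness = number of distinct species = 11

11


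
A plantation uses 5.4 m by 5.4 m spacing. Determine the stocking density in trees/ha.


N = 10000 / 5.4^2 = 10000 / 29.16 = 342.936 ≈ 343 trees/ha

343 trees/ha


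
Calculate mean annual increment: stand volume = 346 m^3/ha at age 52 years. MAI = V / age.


MAI = 346 / 52 = 6.6538 ≈ 6.65 m^3/ha/yr

6.65 m^3/ha/yr


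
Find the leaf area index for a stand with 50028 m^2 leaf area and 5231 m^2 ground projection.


LAI = 50028 / 5231 = 9.5638 ≈ 9.56

9.56


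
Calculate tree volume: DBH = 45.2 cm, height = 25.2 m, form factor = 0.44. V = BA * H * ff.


(D/200)^2 = (45.2/200)^2 = 0.226^2 = 0.051076
BA = 3.141593 * 0.051076 = 0.160460 m^2
V = 0.160460 * 25.2 * 0.44 = 1.77918 ≈ 1.779 m^3

1.779 m^3


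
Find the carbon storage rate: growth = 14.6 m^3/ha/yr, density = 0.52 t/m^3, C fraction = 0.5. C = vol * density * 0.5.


C = 14.6 * 0.52 * 0.5 = 3.796 ≈ 3.80 t C/ha/yr

3.80 t C/ha/yr


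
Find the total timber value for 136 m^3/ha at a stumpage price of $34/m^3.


Value = 136 * 34 = $4624/ha

$4624/ha


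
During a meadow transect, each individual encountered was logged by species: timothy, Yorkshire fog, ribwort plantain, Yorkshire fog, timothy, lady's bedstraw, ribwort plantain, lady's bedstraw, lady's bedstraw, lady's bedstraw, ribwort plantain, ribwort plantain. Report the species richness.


Total individuals logged = 12
Distinct species (count of individuals): timothy (2), Yorkshire fog (2), ribwort plantain (4), lady's bedstraw (4)
Species richness = number of distinct species = 4

4


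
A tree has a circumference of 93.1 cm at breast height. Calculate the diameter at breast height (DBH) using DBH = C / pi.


DBH = C / pi = 93.1 / 3.141593 = 29.6346 ≈ 29.63 cm

29.63 cm


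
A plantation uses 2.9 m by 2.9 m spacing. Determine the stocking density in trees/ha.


N = 10000 / 2.9^2 = 10000 / 8.41 = 1189.06 ≈ 1189 trees/ha

1189 trees/ha


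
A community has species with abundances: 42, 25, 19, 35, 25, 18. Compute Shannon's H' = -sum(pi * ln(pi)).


Total N = 42 + 25 + 19 + 35 + 25 + 18 = 164
Per-species terms:
  p = 42/164 = 0.256098; ln(p) = -1.362195; p*ln(p) = 0.256098 * (-1.362195) = -0.348855
  p = 25/164 = 0.152439; ln(p) = -1.880991; p*ln(p) = 0.152439 * (-1.880991) = -0.286736
  p = 19/164 = 0.115854; ln(p) = -2.155425; p*ln(p) = 0.115854 * (-2.155425) = -0.249715
  p = 35/164 = 0.213415; ln(p) = -1.544517; p*ln(p) = 0.213415 * (-1.544517) = -0.329623
  p = 25/164 = 0.152439; ln(p) = -1.880991; p*ln(p) = 0.152439 * (-1.880991) = -0.286736
  p = 18/164 = 0.109756; ln(p) = -2.209496; p*ln(p) = 0.109756 * (-2.209496) = -0.242505
sum(p*ln(p)) = (-0.348855) + (-0.286736) + (-0.249715) + (-0.329623) + (-0.286736) + (-0.242505) = -1.744170
H' = -(-1.744170) = 1.744170 ≈ 1.7442

1.7442


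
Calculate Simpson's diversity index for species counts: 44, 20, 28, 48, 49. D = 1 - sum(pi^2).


Total N = 44 + 20 + 28 + 48 + 49 = 189
Per-species terms:
  p = 44/189 = 0.232804; p^2 = 0.232804^2 = 0.054198
  p = 20/189 = 0.105820; p^2 = 0.105820^2 = 0.011198
  p = 28/189 = 0.148148; p^2 = 0.148148^2 = 0.021948
  p = 48/189 = 0.253968; p^2 = 0.253968^2 = 0.064500
  p = 49/189 = 0.259259; p^2 = 0.259259^2 = 0.067215
sum(p^2) = 0.054198 + 0.011198 + 0.021948 + 0.064500 + 0.067215 = 0.219059
D = 1 - 0.219059 = 0.780941 ≈ 0.7809

0.7809


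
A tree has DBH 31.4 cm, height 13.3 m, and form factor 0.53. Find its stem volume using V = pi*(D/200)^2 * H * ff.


(D/200)^2 = (31.4/200)^2 = 0.157^2 = 0.024649
BA = 3.141593 * 0.024649 = 0.0774371 m^2
V = 0.0774371 * 13.3 * 0.53 = 0.545854 ≈ 0.546 m^3

0.546 m^3


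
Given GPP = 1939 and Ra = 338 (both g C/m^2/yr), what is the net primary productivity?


NPP = GPP - Ra = 1939 - 338 = 1601 g C/m^2/yr

1601 g C/m^2/yr


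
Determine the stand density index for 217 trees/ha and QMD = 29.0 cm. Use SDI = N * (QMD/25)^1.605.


QMD/25 = 29.0/25 = 1.16
(1.16)^1.605 = exp(1.605 * ln(1.16)) = exp(1.605 * 0.148420) = exp(0.238214) = 1.26898
SDI = 217 * 1.26898 = 275.369 ≈ 275

275


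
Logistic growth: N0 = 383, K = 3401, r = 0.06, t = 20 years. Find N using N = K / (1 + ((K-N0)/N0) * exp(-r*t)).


(K - N0)/N0 = (3401 - 383)/383 = 3018/383 = 7.87990
r*t = 0.06 * 20 = 1.2; exp(-1.2) = 0.301194
7.87990 * 0.301194 = 2.37338
1 + 2.37338 = 3.37338
N = 3401 / 3.37338 = 1008.19 ≈ 1008

1008


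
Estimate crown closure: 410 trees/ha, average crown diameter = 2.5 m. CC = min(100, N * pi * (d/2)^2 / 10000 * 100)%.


(d/2)^2 = (2.5/2)^2 = 1.25^2 = 1.5625
Crown area = 3.141593 * 1.5625 = 4.90874 m^2
N * area / 10000 * 100 = 410 * 4.90874 / 10000 * 100 = 20.1258
CC = min(100, 20.1258) = 20.1258 ≈ 20.1%

20.1%


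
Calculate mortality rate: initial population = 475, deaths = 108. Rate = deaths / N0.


Mortality rate = 108 / 475 = 0.227368 ≈ 0.2274

0.2274


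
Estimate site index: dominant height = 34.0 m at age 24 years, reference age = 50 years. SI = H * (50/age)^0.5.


50/24 = 2.08333
(2.08333)^0.5 = 1.44337
SI = 34.0 * 1.44337 = 49.0746 ≈ 49.1 m

49.1 m


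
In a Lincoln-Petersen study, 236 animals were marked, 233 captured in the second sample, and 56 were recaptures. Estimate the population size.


N = M * C / R = 236 * 233 / 56 = 54988 / 56 = 981.93 ≈ 982

982 individuals


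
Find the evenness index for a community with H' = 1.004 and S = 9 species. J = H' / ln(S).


ln(9) = 2.19722
J = H' / ln(S) = 1.004 / 2.19722 = 0.456941 ≈ 0.4569

0.4569


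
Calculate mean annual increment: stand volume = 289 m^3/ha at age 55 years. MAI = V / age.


MAI = 289 / 55 = 5.2545 ≈ 5.25 m^3/ha/yr

5.25 m^3/ha/yr


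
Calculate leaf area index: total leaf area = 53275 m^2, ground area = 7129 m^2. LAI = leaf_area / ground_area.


LAI = 53275 / 7129 = 7.4730 ≈ 7.47

7.47


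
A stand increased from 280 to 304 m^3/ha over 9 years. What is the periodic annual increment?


PAI = (V2 - V1) / period = (304 - 280) / 9 = 24 / 9 = 2.6667 ≈ 2.67 m^3/ha/yr

2.67 m^3/ha/yr


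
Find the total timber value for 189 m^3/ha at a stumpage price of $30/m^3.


Value = 189 * 30 = $5670/ha

$5670/ha


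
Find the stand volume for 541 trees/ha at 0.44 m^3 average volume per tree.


V_stand = 541 * 0.44 = 238.04 ≈ 238.0 m^3/ha

238.0 m^3/ha


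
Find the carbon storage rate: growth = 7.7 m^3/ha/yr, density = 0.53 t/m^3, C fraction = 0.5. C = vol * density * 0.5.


C = 7.7 * 0.53 * 0.5 = 2.0405 ≈ 2.04 t C/ha/yr

2.04 t C/ha/yr


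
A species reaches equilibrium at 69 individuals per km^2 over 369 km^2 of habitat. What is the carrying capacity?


K = 69 * 369 = 25461 individuals

25461 individuals


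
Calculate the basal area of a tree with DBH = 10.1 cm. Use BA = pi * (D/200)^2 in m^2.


D/200 = 10.1/200 = 0.0505 m
(D/200)^2 = 0.0505^2 = 0.00255025
BA = 3.141593 * 0.00255025 = 0.00801185 ≈ 0.0080 m^2

0.0080 m^2


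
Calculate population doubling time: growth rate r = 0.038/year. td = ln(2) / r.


td = ln(2) / 0.038 = 0.693147 / 0.038 = 18.2407 ≈ 18.2 years

18.2 years


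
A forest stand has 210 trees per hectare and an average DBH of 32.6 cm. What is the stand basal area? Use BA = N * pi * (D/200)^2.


(D/200)^2 = (32.6/200)^2 = 0.163^2 = 0.026569
Individual BA = 3.141593 * 0.026569 = 0.0834690 m^2
Stand BA = 210 * 0.0834690 = 17.5285 ≈ 17.53 m^2/ha

17.53 m^2/ha


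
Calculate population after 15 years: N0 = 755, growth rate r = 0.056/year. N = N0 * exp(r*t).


r*t = 0.056 * 15 = 0.84
exp(0.84) = 2.31637
N = 755 * 2.31637 = 1748.86 ≈ 1749

1749


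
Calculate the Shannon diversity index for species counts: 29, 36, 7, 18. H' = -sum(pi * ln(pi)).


Total N = 29 + 36 + 7 + 18 = 90
Per-species terms:
  p = 29/90 = 0.322222; ln(p) = -1.132515; p*ln(p) = 0.322222 * (-1.132515) = -0.364921
  p = 36/90 = 0.400000; ln(p) = -0.916291; p*ln(p) = 0.400000 * (-0.916291) = -0.366516
  p = 7/90 = 0.077778; ln(p) = -2.553897; p*ln(p) = 0.077778 * (-2.553897) = -0.198637
  p = 18/90 = 0.200000; ln(p) = -1.609438; p*ln(p) = 0.200000 * (-1.609438) = -0.321888
sum(p*ln(p)) = (-0.364921) + (-0.366516) + (-0.198637) + (-0.321888) = -1.251962
H' = -(-1.251962) = 1.251962 ≈ 1.2520

1.2520


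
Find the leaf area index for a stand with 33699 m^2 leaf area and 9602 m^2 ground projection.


LAI = 33699 / 9602 = 3.5096 ≈ 3.51

3.51


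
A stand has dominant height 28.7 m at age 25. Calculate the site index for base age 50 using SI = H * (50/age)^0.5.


50/25 = 2.00000
(2.00000)^0.5 = 1.41421
SI = 28.7 * 1.41421 = 40.5878 ≈ 40.6 m

40.6 m


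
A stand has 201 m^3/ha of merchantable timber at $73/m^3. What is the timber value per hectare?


Value = 201 * 73 = $14673/ha

$14673/ha


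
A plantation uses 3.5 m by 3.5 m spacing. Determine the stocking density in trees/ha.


N = 10000 / 3.5^2 = 10000 / 12.25 = 816.327 ≈ 816 trees/ha

816 trees/ha


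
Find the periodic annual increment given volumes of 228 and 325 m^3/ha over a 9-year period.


PAI = (V2 - V1) / period = (325 - 228) / 9 = 97 / 9 = 10.7778 ≈ 10.78 m^3/ha/yr

10.78 m^3/ha/yr


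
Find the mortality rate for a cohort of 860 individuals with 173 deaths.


Mortality rate = 173 / 860 = 0.201163 ≈ 0.2012

0.2012


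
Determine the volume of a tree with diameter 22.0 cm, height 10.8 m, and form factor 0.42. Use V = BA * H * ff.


(D/200)^2 = (22.0/200)^2 = 0.11^2 = 0.0121
BA = 3.141593 * 0.0121 = 0.0380133 m^2
V = 0.0380133 * 10.8 * 0.42 = 0.172428 ≈ 0.172 m^3

0.172 m^3


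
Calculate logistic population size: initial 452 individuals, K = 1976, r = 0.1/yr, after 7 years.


(K - N0)/N0 = (1976 - 452)/452 = 1524/452 = 3.37168
r*t = 0.1 * 7 = 0.7; exp(-0.7) = 0.496585
3.37168 * 0.496585 = 1.67433
1 + 1.67433 = 2.67433
N = 1976 / 2.67433 = 738.877 ≈ 739

739


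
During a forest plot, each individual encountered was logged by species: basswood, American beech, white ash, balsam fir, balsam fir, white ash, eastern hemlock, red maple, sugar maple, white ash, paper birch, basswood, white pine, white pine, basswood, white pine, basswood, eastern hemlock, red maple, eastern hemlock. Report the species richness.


Total individuals logged = 20
Distinct species (count of individuals): basswood (4), American beech (1), white ash (3), balsam fir (2), eastern hemlock (3), red maple (2), sugar maple (1), paper birch (1), white pine (3)
Species richness = number of distinct species = 9

9


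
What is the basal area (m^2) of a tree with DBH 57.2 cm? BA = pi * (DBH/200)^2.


D/200 = 57.2/200 = 0.286 m
(D/200)^2 = 0.286^2 = 0.081796
BA = 3.141593 * 0.081796 = 0.256970 ≈ 0.2570 m^2

0.2570 m^2


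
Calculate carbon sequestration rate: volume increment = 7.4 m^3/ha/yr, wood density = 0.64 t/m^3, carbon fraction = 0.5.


C = 7.4 * 0.64 * 0.5 = 2.368 ≈ 2.37 t C/ha/yr

2.37 t C/ha/yr


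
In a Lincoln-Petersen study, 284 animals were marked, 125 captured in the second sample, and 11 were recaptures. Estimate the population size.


N = M * C / R = 284 * 125 / 11 = 35500 / 11 = 3227.27 ≈ 3227

3227 individuals


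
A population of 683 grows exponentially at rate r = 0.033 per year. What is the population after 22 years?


r*t = 0.033 * 22 = 0.726
exp(0.726) = 2.06680
N = 683 * 2.06680 = 1411.62 ≈ 1412

1412


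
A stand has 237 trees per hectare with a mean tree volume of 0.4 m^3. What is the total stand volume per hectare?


V_stand = 237 * 0.4 = 94.8 m^3/ha

94.8 m^3/ha


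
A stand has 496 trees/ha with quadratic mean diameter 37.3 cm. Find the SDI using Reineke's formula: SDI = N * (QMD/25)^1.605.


QMD/25 = 37.3/25 = 1.492
(1.492)^1.605 = exp(1.605 * ln(1.492)) = exp(1.605 * 0.400118) = exp(0.642189) = 1.90064
SDI = 496 * 1.90064 = 942.717 ≈ 943

943


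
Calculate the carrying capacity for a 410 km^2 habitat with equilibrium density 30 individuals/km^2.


K = 30 * 410 = 12300 individuals

12300 individuals


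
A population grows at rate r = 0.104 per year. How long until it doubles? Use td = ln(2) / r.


td = ln(2) / 0.104 = 0.693147 / 0.104 = 6.66488 ≈ 6.7 years

6.7 years


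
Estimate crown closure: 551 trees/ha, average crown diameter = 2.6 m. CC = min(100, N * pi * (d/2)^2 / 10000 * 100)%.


(d/2)^2 = (2.6/2)^2 = 1.3^2 = 1.69
Crown area = 3.141593 * 1.69 = 5.30929 m^2
N * area / 10000 * 100 = 551 * 5.30929 / 10000 * 100 = 29.2542
CC = min(100, 29.2542) = 29.2542 ≈ 29.3%

29.3%


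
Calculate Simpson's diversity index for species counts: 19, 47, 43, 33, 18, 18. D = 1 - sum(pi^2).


Total N = 19 + 47 + 43 + 33 + 18 + 18 = 178
Per-species terms:
  p = 19/178 = 0.106742; p^2 = 0.106742^2 = 0.011394
  p = 47/178 = 0.264045; p^2 = 0.264045^2 = 0.069720
  p = 43/178 = 0.241573; p^2 = 0.241573^2 = 0.058358
  p = 33/178 = 0.185393; p^2 = 0.185393^2 = 0.034371
  p = 18/178 = 0.101124; p^2 = 0.101124^2 = 0.010226
  p = 18/178 = 0.101124; p^2 = 0.101124^2 = 0.010226
sum(p^2) = 0.011394 + 0.069720 + 0.058358 + 0.034371 + 0.010226 + 0.010226 = 0.194295
D = 1 - 0.194295 = 0.805705 ≈ 0.8057

0.8057


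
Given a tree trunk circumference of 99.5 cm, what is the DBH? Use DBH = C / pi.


DBH = C / pi = 99.5 / 3.141593 = 31.6718 ≈ 31.67 cm

31.67 cm


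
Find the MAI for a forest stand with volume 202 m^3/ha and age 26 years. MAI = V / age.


MAI = 202 / 26 = 7.7692 ≈ 7.77 m^3/ha/yr

7.77 m^3/ha/yr


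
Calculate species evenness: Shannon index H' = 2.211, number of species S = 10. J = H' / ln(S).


ln(10) = 2.30259
J = H' / ln(S) = 2.211 / 2.30259 = 0.960223 ≈ 0.9602

0.9602


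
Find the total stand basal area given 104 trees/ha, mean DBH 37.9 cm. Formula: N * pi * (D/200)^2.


(D/200)^2 = (37.9/200)^2 = 0.1895^2 = 0.03591025
Individual BA = 3.141593 * 0.03591025 = 0.112815 m^2
Stand BA = 104 * 0.112815 = 11.7328 ≈ 11.73 m^2/ha

11.73 m^2/ha


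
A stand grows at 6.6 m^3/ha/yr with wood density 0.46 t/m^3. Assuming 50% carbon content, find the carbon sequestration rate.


C = 6.6 * 0.46 * 0.5 = 1.518 ≈ 1.52 t C/ha/yr

1.52 t C/ha/yr


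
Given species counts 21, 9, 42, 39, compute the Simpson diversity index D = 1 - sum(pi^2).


Total N = 21 + 9 + 42 + 39 = 111
Per-species terms:
  p = 21/111 = 0.189189; p^2 = 0.189189^2 = 0.035792
  p = 9/111 = 0.081081; p^2 = 0.081081^2 = 0.006574
  p = 42/111 = 0.378378; p^2 = 0.378378^2 = 0.143170
  p = 39/111 = 0.351351; p^2 = 0.351351^2 = 0.123448
sum(p^2) = 0.035792 + 0.006574 + 0.143170 + 0.123448 = 0.308984
D = 1 - 0.308984 = 0.691016 ≈ 0.6910

0.6910


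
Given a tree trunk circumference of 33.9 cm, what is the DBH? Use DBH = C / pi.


DBH = C / pi = 33.9 / 3.141593 = 10.7907 ≈ 10.79 cm

10.79 cm


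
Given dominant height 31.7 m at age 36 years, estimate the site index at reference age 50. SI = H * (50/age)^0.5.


50/36 = 1.38889
(1.38889)^0.5 = 1.17851
SI = 31.7 * 1.17851 = 37.3588 ≈ 37.4 m

37.4 m


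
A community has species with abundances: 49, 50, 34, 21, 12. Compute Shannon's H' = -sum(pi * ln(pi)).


Total N = 49 + 50 + 34 + 21 + 12 = 166
Per-species terms:
  p = 49/166 = 0.295181; ln(p) = -1.220167; p*ln(p) = 0.295181 * (-1.220167) = -0.360170
  p = 50/166 = 0.301205; ln(p) = -1.199964; p*ln(p) = 0.301205 * (-1.199964) = -0.361435
  p = 34/166 = 0.204819; ln(p) = -1.585629; p*ln(p) = 0.204819 * (-1.585629) = -0.324767
  p = 21/166 = 0.126506; ln(p) = -2.067466; p*ln(p) = 0.126506 * (-2.067466) = -0.261547
  p = 12/166 = 0.072289; ln(p) = -2.627083; p*ln(p) = 0.072289 * (-2.627083) = -0.189909
sum(p*ln(p)) = (-0.360170) + (-0.361435) + (-0.324767) + (-0.261547) + (-0.189909) = -1.497828
H' = -(-1.497828) = 1.497828 ≈ 1.4978

1.4978


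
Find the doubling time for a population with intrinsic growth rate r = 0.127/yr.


td = ln(2) / 0.127 = 0.693147 / 0.127 = 5.45785 ≈ 5.5 years

5.5 years


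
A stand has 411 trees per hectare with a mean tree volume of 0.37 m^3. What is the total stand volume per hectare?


V_stand = 411 * 0.37 = 152.07 ≈ 152.1 m^3/ha

152.1 m^3/ha
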